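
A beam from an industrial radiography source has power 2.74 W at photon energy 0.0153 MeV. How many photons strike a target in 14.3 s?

1.60e16 photons

Total energy: E_total = P·t = 2.74 × 14.3 = 39.18 J.
Per-photon energy: E = 2.451e-15 J.
N = E_total / E_photon = 1.60e16.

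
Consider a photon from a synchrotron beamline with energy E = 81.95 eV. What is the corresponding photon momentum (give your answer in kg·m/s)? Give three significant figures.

(c = 2.99792458 × 10^8 m/s, 1 eV = 1.602176634 × 10^-19 J.)
First convert: E = 81.95 eV = 1.3130 × 10^-17 J.
For a photon p = E/c, so p = 4.380 × 10^-26 kg·m/s.
So p ≈ 4.38 × 10^-26 kg·m/s.

4.38 × 10^-26 kg·m/s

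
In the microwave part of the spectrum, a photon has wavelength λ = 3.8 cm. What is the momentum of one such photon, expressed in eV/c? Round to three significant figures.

Convert to SI: λ = 3.8 cm = 0.038 m.
Since p = h/λ for a photon, p = 1.744 × 10^-32 kg·m/s.
Converting to eV/c: p = 3.263 × 10^-5 eV/c ≈ 3.26 × 10^-5 eV/c.

3.26 × 10^-5 eV/c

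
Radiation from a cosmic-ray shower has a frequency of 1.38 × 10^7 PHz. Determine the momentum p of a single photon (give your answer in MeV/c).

57.1 MeV/c

Convert to SI: f = 1.38 × 10^7 PHz = 1.38 × 10^22 Hz.
For a photon p = hf/c, so p = 3.050 × 10^-20 kg·m/s.
Converting to MeV/c: p = 57.07 MeV/c ≈ 57.1 MeV/c.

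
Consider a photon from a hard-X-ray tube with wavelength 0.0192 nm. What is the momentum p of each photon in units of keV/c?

64.6 keV/c

Take h = 6.62607015e-34 J·s, c = 2.99792458e8 m/s, 1 eV = 1.602176634e-19 J.
Convert to SI: λ = 0.0192 nm = 1.92e-11 m.
For a photon p = h/λ, so p = 3.451e-23 kg·m/s.
Converting to keV/c: p = 64.58 keV/c ≈ 64.6 keV/c.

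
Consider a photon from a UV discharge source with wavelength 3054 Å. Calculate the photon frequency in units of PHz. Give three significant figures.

0.982 PHz

(c = 2.99792458 × 10^8 m/s.)
In SI units: λ = 3054 Å = 3.054 × 10^-7 m.
For a photon f = c/λ, so f = 9.816 × 10^14 Hz.
Converting to PHz: f = 0.9816 PHz ≈ 0.982 PHz.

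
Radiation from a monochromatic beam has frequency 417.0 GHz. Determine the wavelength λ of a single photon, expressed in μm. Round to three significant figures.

Take c = 2.99792458·10^8 m/s.
In SI units: f = 417.0 GHz = 4.170·10^11 Hz.
Since λ = c/f for a photon, λ = 7.189·10^-4 m.
Converting to μm: λ = 718.9 μm ≈ 719 μm.

719 μm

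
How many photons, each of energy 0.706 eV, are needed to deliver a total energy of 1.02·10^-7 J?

9.02·10^11 photons

Per-photon energy: E = 1.131·10^-19 J (from energy = 0.706 eV).
N = E_total / E_photon = 1.02·10^-7 J / 1.131·10^-19 J = 9.02·10^11.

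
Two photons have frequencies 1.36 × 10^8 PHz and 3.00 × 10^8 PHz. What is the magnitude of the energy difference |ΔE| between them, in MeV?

Using E = hf: E₁ = 9.011 × 10^-11 J, E₂ = 1.988 × 10^-10 J.
|ΔE| = |9.011 × 10^-11 − 1.988 × 10^-10| = 1.09 × 10^-10 J = 678 MeV.

678 MeV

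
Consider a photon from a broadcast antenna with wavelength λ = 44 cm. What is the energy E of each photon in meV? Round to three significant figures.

2.82e-3 meV

Use h = 6.62607015e-34 J·s, c = 2.99792458e8 m/s, 1 eV = 1.602176634e-19 J.
Convert to SI: λ = 44 cm = 0.44 m.
Since E = hc/λ for a photon, E = 4.515e-25 J.
Converting to meV: E = 0.002818 meV ≈ 2.82e-3 meV.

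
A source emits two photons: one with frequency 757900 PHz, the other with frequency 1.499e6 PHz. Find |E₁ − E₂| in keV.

Using E = hf: E₁ = 5.0219e-13 J, E₂ = 9.9325e-13 J.
|ΔE| = |5.0219e-13 − 9.9325e-13| = 4.91e-13 J = 3060 keV.

3060 keV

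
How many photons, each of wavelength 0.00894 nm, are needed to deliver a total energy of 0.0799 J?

Per-photon energy: E = 2.222·10^-14 J (from wavelength = 0.00894 nm).
N = E_total / E_photon = 0.0799 J / 2.222·10^-14 J = 3.60·10^12.

3.60·10^12 photons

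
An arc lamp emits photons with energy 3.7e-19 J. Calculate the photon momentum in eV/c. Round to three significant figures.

Since p = E/c for a photon, p = 1.234e-27 kg·m/s.
Converting to eV/c: p = 2.309 eV/c ≈ 2.31 eV/c.

2.31 eV/c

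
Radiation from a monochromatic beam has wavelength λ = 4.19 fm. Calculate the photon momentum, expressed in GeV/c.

Use h = 6.62607015 × 10^-34 J·s, c = 2.99792458 × 10^8 m/s, 1 eV = 1.602176634 × 10^-19 J.
First convert: λ = 4.19 fm = 4.19 × 10^-15 m.
Apply p = h/λ: p = 1.581 × 10^-19 kg·m/s.
Converting to GeV/c: p = 0.2959 GeV/c ≈ 0.296 GeV/c.

0.296 GeV/c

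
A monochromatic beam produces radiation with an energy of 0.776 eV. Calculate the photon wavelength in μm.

Use h = 6.62607015e-34 J·s, c = 2.99792458e8 m/s, 1 eV = 1.602176634e-19 J.
Convert to SI: E = 0.776 eV = 1.2433e-19 J.
The photon relation is λ = hc/E, giving λ = 1.598e-6 m.
Converting to μm: λ = 1.598 μm ≈ 1.60 μm.

1.60 μm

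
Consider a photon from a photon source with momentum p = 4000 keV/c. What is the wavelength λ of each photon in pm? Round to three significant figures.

Convert to SI: p = 4000 keV/c = 2.1377e-21 kg·m/s.
The photon relation is λ = h/p, giving λ = 3.100e-13 m.
Converting to pm: λ = 0.3100 pm ≈ 0.310 pm.

0.310 pm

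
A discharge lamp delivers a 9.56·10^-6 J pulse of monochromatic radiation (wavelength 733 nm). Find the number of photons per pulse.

3.53·10^13 photons

Per-photon energy: E = 2.710·10^-19 J (from wavelength = 733 nm).
N = E_total / E_photon = 9.56·10^-6 J / 2.710·10^-19 J = 3.53·10^13.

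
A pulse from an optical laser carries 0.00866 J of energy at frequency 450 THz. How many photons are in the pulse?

Per-photon energy: E = 2.982e-19 J (from frequency = 450 THz).
N = E_total / E_photon = 0.00866 J / 2.982e-19 J = 2.90e16.

2.90e16 photons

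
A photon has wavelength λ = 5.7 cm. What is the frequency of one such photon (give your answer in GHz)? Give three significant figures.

In SI units: λ = 5.7 cm = 0.057 m.
The photon relation is f = c/λ, giving f = 5.260 × 10^9 Hz.
Converting to GHz: f = 5.260 GHz ≈ 5.26 GHz.

5.26 GHz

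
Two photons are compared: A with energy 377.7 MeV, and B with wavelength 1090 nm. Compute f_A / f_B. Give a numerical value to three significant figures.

3.32·10^8

f_A = 9.133·10^22 Hz (from energy = 377.7 MeV, via f = E/h).
f_B = 2.750·10^14 Hz (from wavelength = 1090 nm, via f = c/λ).
Ratio = 9.133·10^22 / 2.750·10^14 = 3.32·10^8.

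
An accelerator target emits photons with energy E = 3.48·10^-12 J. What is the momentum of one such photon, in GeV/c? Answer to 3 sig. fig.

For a photon p = E/c, so p = 1.161·10^-20 kg·m/s.
Converting to GeV/c: p = 0.02172 GeV/c ≈ 0.0217 GeV/c.

0.0217 GeV/c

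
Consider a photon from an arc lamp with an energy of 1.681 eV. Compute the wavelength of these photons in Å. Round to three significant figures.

First convert: E = 1.681 eV = 2.6933e-19 J.
The photon relation is λ = hc/E, giving λ = 7.376e-7 m.
Converting to Å: λ = 7376 Å ≈ 7380 Å.

7380 Å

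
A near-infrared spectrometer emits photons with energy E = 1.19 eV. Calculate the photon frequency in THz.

288 THz

(h = 6.62607015 × 10^-34 J·s, 1 eV = 1.602176634 × 10^-19 J.)
In SI units: E = 1.19 eV = 1.9066 × 10^-19 J.
The photon relation is f = E/h, giving f = 2.877 × 10^14 Hz.
Converting to THz: f = 287.7 THz ≈ 288 THz.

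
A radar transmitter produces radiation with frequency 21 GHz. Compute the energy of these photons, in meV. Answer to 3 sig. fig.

0.0868 meV

In SI units: f = 21 GHz = 2.1 × 10^10 Hz.
For a photon E = hf, so E = 1.391 × 10^-23 J.
Converting to meV: E = 0.08685 meV ≈ 0.0868 meV.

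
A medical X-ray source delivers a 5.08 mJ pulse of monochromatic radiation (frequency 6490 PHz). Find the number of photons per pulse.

1.18·10^12 photons

Per-photon energy: E = 4.300·10^-15 J (from frequency = 6490 PHz).
N = E_total / E_photon = 0.00508 J / 4.300·10^-15 J = 1.18·10^12.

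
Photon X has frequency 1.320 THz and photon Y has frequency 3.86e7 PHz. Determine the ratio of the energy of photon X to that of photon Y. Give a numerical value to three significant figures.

E_X = 8.746e-22 J (from frequency = 1.320 THz, via E = hf).
E_Y = 2.558e-11 J (from frequency = 3.86e7 PHz, via E = hf).
Ratio = 8.746e-22 / 2.558e-11 = 3.42e-11.

3.42e-11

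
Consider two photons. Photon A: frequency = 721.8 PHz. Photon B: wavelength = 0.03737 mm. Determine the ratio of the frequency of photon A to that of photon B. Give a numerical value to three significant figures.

9.00e4

f_A = 7.218e17 Hz (from frequency = 721.8 PHz, via f given directly).
f_B = 8.022e12 Hz (from wavelength = 0.03737 mm, via f = c/λ).
Ratio = 7.218e17 / 8.022e12 = 9.00e4.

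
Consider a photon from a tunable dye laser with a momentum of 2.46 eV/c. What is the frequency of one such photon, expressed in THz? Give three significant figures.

595 THz

Take h = 6.62607015e-34 J·s, c = 2.99792458e8 m/s, 1 eV = 1.602176634e-19 J.
In SI units: p = 2.46 eV/c = 1.3147e-27 kg·m/s.
For a photon f = pc/h, so f = 5.948e14 Hz.
Converting to THz: f = 594.8 THz ≈ 595 THz.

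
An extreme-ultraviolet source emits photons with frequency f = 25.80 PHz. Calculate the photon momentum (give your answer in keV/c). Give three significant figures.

0.107 keV/c

In SI units: f = 25.80 PHz = 2.580e16 Hz.
For a photon p = hf/c, so p = 5.702e-26 kg·m/s.
Converting to keV/c: p = 0.1067 keV/c ≈ 0.107 keV/c.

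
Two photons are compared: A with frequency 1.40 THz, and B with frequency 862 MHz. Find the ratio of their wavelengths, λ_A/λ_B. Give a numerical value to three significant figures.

λ_A = 2.141e-4 m (from frequency = 1.40 THz, via λ = c/f).
λ_B = 0.3478 m (from frequency = 862 MHz, via λ = c/f).
Ratio = 2.141e-4 / 0.3478 = 6.16e-4.

6.16e-4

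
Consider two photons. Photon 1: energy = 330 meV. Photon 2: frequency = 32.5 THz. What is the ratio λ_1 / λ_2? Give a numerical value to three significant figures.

0.407

λ_1 = 3.757 × 10^-6 m (from energy = 330 meV, via λ = hc/E).
λ_2 = 9.224 × 10^-6 m (from frequency = 32.5 THz, via λ = c/f).
Ratio = 3.757 × 10^-6 / 9.224 × 10^-6 = 0.407.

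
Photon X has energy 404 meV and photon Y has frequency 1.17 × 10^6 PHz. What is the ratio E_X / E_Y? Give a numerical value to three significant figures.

8.35 × 10^-8

E_X = 6.473 × 10^-20 J (from energy = 404 meV, via E given directly).
E_Y = 7.753 × 10^-13 J (from frequency = 1.17 × 10^6 PHz, via E = hf).
Ratio = 6.473 × 10^-20 / 7.753 × 10^-13 = 8.35 × 10^-8.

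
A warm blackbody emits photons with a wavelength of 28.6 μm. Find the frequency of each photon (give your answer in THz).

10.5 THz

Convert to SI: λ = 28.6 μm = 2.86e-5 m.
Since f = c/λ for a photon, f = 1.048e13 Hz.
Converting to THz: f = 10.48 THz ≈ 10.5 THz.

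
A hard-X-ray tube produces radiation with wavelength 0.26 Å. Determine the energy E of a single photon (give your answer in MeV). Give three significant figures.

Use h = 6.62607015 × 10^-34 J·s, c = 2.99792458 × 10^8 m/s, 1 eV = 1.602176634 × 10^-19 J.
Convert to SI: λ = 0.26 Å = 2.6 × 10^-11 m.
The photon relation is E = hc/λ, giving E = 7.640 × 10^-15 J.
Converting to MeV: E = 0.04769 MeV ≈ 0.0477 MeV.

0.0477 MeV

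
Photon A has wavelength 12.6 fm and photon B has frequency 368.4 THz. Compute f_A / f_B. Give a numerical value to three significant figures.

f_A = 2.379e22 Hz (from wavelength = 12.6 fm, via f = c/λ).
f_B = 3.684e14 Hz (from frequency = 368.4 THz, via f given directly).
Ratio = 2.379e22 / 3.684e14 = 6.46e7.

6.46e7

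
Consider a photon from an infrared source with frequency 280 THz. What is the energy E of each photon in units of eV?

1.16 eV

Use h = 6.62607015e-34 J·s, 1 eV = 1.602176634e-19 J.
First convert: f = 280 THz = 2.80e14 Hz.
Apply E = hf: E = 1.855e-19 J.
Converting to eV: E = 1.158 eV ≈ 1.16 eV.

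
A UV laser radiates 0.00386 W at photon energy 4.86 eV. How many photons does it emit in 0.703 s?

Total energy: E_total = P·t = 0.00386 × 0.703 = 0.002714 J.
Per-photon energy: E = 7.787·10^-19 J.
N = E_total / E_photon = 3.48·10^15.

3.48·10^15 photons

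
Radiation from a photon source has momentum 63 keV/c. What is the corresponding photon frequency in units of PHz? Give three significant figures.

1.52 × 10^4 PHz

Use h = 6.62607015 × 10^-34 J·s, c = 2.99792458 × 10^8 m/s, 1 eV = 1.602176634 × 10^-19 J.
First convert: p = 63 keV/c = 3.3669 × 10^-23 kg·m/s.
Apply f = pc/h: f = 1.523 × 10^19 Hz.
Converting to PHz: f = 15230 PHz ≈ 1.52 × 10^4 PHz.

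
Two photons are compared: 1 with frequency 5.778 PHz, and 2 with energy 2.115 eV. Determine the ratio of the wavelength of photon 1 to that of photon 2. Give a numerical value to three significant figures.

λ_1 = 5.189 × 10^-8 m (from frequency = 5.778 PHz, via λ = c/f).
λ_2 = 5.862 × 10^-7 m (from energy = 2.115 eV, via λ = hc/E).
Ratio = 5.189 × 10^-8 / 5.862 × 10^-7 = 0.0885.

0.0885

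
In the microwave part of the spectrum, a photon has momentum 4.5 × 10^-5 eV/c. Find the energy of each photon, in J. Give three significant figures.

Use c = 2.99792458 × 10^8 m/s, 1 eV = 1.602176634 × 10^-19 J.
First convert: p = 4.5 × 10^-5 eV/c = 2.4049 × 10^-32 kg·m/s.
For a photon E = pc, so E = 7.210 × 10^-24 J.
So E ≈ 7.21 × 10^-24 J.

7.21 × 10^-24 J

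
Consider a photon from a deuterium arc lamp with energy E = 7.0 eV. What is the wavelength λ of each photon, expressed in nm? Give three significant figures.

177 nm

Take h = 6.62607015e-34 J·s, c = 2.99792458e8 m/s, 1 eV = 1.602176634e-19 J.
In SI units: E = 7.0 eV = 1.1215e-18 J.
The photon relation is λ = hc/E, giving λ = 1.771e-7 m.
Converting to nm: λ = 177.1 nm ≈ 177 nm.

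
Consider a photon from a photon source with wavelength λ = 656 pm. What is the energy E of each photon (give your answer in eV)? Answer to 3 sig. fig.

Use h = 6.62607015 × 10^-34 J·s, c = 2.99792458 × 10^8 m/s, 1 eV = 1.602176634 × 10^-19 J.
First convert: λ = 656 pm = 6.56 × 10^-10 m.
Since E = hc/λ for a photon, E = 3.028 × 10^-16 J.
Converting to eV: E = 1890 eV ≈ 1890 eV.

1890 eV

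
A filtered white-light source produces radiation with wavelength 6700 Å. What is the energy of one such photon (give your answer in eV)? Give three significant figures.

(h = 6.62607015 × 10^-34 J·s, c = 2.99792458 × 10^8 m/s, 1 eV = 1.602176634 × 10^-19 J.)
Convert to SI: λ = 6700 Å = 6.7 × 10^-7 m.
Since E = hc/λ for a photon, E = 2.965 × 10^-19 J.
Converting to eV: E = 1.851 eV ≈ 1.85 eV.

1.85 eV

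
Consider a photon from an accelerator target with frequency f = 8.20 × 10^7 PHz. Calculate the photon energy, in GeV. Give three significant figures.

In SI units: f = 8.20 × 10^7 PHz = 8.20 × 10^22 Hz.
Since E = hf for a photon, E = 5.433 × 10^-11 J.
Converting to GeV: E = 0.3391 GeV ≈ 0.339 GeV.

0.339 GeV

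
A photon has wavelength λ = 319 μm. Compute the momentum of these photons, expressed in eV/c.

3.89e-3 eV/c

Use h = 6.62607015e-34 J·s, c = 2.99792458e8 m/s, 1 eV = 1.602176634e-19 J.
First convert: λ = 319 μm = 3.19e-4 m.
Apply p = h/λ: p = 2.077e-30 kg·m/s.
Converting to eV/c: p = 0.003887 eV/c ≈ 3.89e-3 eV/c.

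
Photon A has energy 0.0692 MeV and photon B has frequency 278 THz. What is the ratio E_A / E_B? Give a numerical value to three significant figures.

E_A = 1.109 × 10^-14 J (from energy = 0.0692 MeV, via E given directly).
E_B = 1.842 × 10^-19 J (from frequency = 278 THz, via E = hf).
Ratio = 1.109 × 10^-14 / 1.842 × 10^-19 = 6.02 × 10^4.

6.02 × 10^4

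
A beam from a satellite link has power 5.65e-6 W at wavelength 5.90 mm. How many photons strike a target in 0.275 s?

Total energy: E_total = P·t = 5.65e-6 × 0.275 = 1.554e-6 J.
Per-photon energy: E = 3.367e-23 J.
N = E_total / E_photon = 4.61e16.

4.61e16 photons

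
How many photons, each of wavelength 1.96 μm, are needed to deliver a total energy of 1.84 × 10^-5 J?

1.82 × 10^14 photons

Per-photon energy: E = 1.013 × 10^-19 J (from wavelength = 1.96 μm).
N = E_total / E_photon = 1.84 × 10^-5 J / 1.013 × 10^-19 J = 1.82 × 10^14.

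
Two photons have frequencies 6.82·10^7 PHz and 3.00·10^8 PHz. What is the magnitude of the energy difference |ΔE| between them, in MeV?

959 MeV

Using E = hf: E₁ = 4.519·10^-11 J, E₂ = 1.988·10^-10 J.
|ΔE| = |4.519·10^-11 − 1.988·10^-10| = 1.54·10^-10 J = 959 MeV.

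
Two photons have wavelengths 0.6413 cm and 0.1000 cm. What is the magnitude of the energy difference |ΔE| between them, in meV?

1.05 meV

Using E = hc/λ: E₁ = 3.0975 × 10^-23 J, E₂ = 1.9864 × 10^-22 J.
|ΔE| = |3.0975 × 10^-23 − 1.9864 × 10^-22| = 1.68 × 10^-22 J = 1.05 meV.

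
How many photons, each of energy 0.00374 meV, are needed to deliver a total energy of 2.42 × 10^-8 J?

4.04 × 10^16 photons

Per-photon energy: E = 5.992 × 10^-25 J (from energy = 0.00374 meV).
N = E_total / E_photon = 2.42 × 10^-8 J / 5.992 × 10^-25 J = 4.04 × 10^16.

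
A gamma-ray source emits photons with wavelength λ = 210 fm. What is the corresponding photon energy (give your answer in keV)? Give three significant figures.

5900 keV

Use h = 6.62607015 × 10^-34 J·s, c = 2.99792458 × 10^8 m/s, 1 eV = 1.602176634 × 10^-19 J.
In SI units: λ = 210 fm = 2.10 × 10^-13 m.
Since E = hc/λ for a photon, E = 9.459 × 10^-13 J.
Converting to keV: E = 5904 keV ≈ 5900 keV.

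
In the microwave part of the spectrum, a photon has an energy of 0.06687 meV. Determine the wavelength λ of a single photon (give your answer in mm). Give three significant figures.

18.5 mm

(h = 6.62607015·10^-34 J·s, c = 2.99792458·10^8 m/s, 1 eV = 1.602176634·10^-19 J.)
In SI units: E = 0.06687 meV = 1.0714·10^-23 J.
For a photon λ = hc/E, so λ = 0.01854 m.
Converting to mm: λ = 18.54 mm ≈ 18.5 mm.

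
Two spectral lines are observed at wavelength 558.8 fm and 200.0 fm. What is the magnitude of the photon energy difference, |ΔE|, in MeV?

Using E = hc/λ: E₁ = 3.5548 × 10^-13 J, E₂ = 9.9322 × 10^-13 J.
|ΔE| = |3.5548 × 10^-13 − 9.9322 × 10^-13| = 6.38 × 10^-13 J = 3.98 MeV.

3.98 MeV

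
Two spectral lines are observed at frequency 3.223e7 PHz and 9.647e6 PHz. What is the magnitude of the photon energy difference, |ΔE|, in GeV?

0.0934 GeV

Using E = hf: E₁ = 2.1356e-11 J, E₂ = 6.3922e-12 J.
|ΔE| = |2.1356e-11 − 6.3922e-12| = 1.50e-11 J = 0.0934 GeV.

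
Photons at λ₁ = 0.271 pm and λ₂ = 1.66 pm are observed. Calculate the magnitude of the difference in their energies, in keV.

Using E = hc/λ: E₁ = 7.330e-13 J, E₂ = 1.197e-13 J.
|ΔE| = |7.330e-13 − 1.197e-13| = 6.13e-13 J = 3830 keV.

3830 keV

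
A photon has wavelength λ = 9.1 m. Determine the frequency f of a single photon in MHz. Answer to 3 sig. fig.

32.9 MHz

The photon relation is f = c/λ, giving f = 3.294e7 Hz.
Converting to MHz: f = 32.94 MHz ≈ 32.9 MHz.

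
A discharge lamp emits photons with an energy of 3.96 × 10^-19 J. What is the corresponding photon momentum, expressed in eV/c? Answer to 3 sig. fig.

Use c = 2.99792458 × 10^8 m/s, 1 eV = 1.602176634 × 10^-19 J.
For a photon p = E/c, so p = 1.321 × 10^-27 kg·m/s.
Converting to eV/c: p = 2.472 eV/c ≈ 2.47 eV/c.

2.47 eV/c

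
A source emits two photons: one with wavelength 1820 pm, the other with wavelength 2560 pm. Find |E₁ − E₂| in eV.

197 eV

Using E = hc/λ: E₁ = 1.091 × 10^-16 J, E₂ = 7.760 × 10^-17 J.
|ΔE| = |1.091 × 10^-16 − 7.760 × 10^-17| = 3.15 × 10^-17 J = 197 eV.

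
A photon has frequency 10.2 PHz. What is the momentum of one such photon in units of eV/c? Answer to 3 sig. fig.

Take h = 6.62607015 × 10^-34 J·s, c = 2.99792458 × 10^8 m/s, 1 eV = 1.602176634 × 10^-19 J.
Convert to SI: f = 10.2 PHz = 1.02 × 10^16 Hz.
Since p = hf/c for a photon, p = 2.254 × 10^-26 kg·m/s.
Converting to eV/c: p = 42.18 eV/c ≈ 42.2 eV/c.

42.2 eV/c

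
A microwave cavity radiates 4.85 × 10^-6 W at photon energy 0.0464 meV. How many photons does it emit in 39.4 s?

Total energy: E_total = P·t = 4.85 × 10^-6 × 39.4 = 1.911 × 10^-4 J.
Per-photon energy: E = 7.434 × 10^-24 J.
N = E_total / E_photon = 2.57 × 10^19.

2.57 × 10^19 photons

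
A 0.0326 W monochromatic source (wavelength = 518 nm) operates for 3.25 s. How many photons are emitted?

Total energy: E_total = P·t = 0.0326 × 3.25 = 0.1059 J.
Per-photon energy: E = 3.835·10^-19 J.
N = E_total / E_photon = 2.76·10^17.

2.76·10^17 photons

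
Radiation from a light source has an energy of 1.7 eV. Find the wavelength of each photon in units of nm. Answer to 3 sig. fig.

(h = 6.62607015e-34 J·s, c = 2.99792458e8 m/s, 1 eV = 1.602176634e-19 J.)
Convert to SI: E = 1.7 eV = 2.7237e-19 J.
Since λ = hc/E for a photon, λ = 7.293e-7 m.
Converting to nm: λ = 729.3 nm ≈ 729 nm.

729 nm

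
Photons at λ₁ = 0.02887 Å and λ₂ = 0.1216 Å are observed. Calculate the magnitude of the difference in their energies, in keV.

Using E = hc/λ: E₁ = 6.8807e-14 J, E₂ = 1.6336e-14 J.
|ΔE| = |6.8807e-14 − 1.6336e-14| = 5.25e-14 J = 327 keV.

327 keV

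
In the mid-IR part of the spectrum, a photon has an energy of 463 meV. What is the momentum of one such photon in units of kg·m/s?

First convert: E = 463 meV = 7.4181e-20 J.
The photon relation is p = E/c, giving p = 2.474e-28 kg·m/s.
So p ≈ 2.47e-28 kg·m/s.

2.47e-28 kg·m/s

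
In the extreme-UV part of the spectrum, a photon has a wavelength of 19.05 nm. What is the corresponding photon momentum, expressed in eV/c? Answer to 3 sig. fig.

65.1 eV/c

(h = 6.62607015 × 10^-34 J·s, c = 2.99792458 × 10^8 m/s, 1 eV = 1.602176634 × 10^-19 J.)
Convert to SI: λ = 19.05 nm = 1.905 × 10^-8 m.
For a photon p = h/λ, so p = 3.478 × 10^-26 kg·m/s.
Converting to eV/c: p = 65.08 eV/c ≈ 65.1 eV/c.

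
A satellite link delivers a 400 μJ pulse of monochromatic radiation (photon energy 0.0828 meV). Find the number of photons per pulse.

3.02e19 photons

Per-photon energy: E = 1.327e-23 J (from energy = 0.0828 meV).
N = E_total / E_photon = 4.00e-4 J / 1.327e-23 J = 3.02e19.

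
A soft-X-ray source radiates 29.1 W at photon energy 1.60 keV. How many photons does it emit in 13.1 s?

1.49·10^18 photons

Total energy: E_total = P·t = 29.1 × 13.1 = 381.2 J.
Per-photon energy: E = 2.563·10^-16 J.
N = E_total / E_photon = 1.49·10^18.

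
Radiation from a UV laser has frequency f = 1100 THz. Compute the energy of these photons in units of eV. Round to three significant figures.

Convert to SI: f = 1100 THz = 1.1e15 Hz.
For a photon E = hf, so E = 7.289e-19 J.
Converting to eV: E = 4.549 eV ≈ 4.55 eV.

4.55 eV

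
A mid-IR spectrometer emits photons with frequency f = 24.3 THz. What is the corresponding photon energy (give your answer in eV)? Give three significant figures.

0.100 eV

Use h = 6.62607015·10^-34 J·s, 1 eV = 1.602176634·10^-19 J.
First convert: f = 24.3 THz = 2.43·10^13 Hz.
For a photon E = hf, so E = 1.610·10^-20 J.
Converting to eV: E = 0.1005 eV ≈ 0.100 eV.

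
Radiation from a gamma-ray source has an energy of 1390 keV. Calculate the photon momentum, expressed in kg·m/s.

In SI units: E = 1390 keV = 2.2270e-13 J.
Apply p = E/c: p = 7.429e-22 kg·m/s.
So p ≈ 7.43e-22 kg·m/s.

7.43e-22 kg·m/s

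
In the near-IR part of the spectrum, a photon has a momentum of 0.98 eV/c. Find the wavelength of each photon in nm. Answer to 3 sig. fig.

1270 nm

In SI units: p = 0.98 eV/c = 5.2374 × 10^-28 kg·m/s.
Apply λ = h/p: λ = 1.265 × 10^-6 m.
Converting to nm: λ = 1265 nm ≈ 1270 nm.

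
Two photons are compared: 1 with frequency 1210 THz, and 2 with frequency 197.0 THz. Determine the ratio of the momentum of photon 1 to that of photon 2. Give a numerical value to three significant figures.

p_1 = 2.674 × 10^-27 kg·m/s (from frequency = 1210 THz, via p = hf/c).
p_2 = 4.354 × 10^-28 kg·m/s (from frequency = 197.0 THz, via p = hf/c).
Ratio = 2.674 × 10^-27 / 4.354 × 10^-28 = 6.14.

6.14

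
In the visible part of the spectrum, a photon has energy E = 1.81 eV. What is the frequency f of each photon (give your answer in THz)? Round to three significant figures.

Use h = 6.62607015 × 10^-34 J·s, 1 eV = 1.602176634 × 10^-19 J.
In SI units: E = 1.81 eV = 2.8999 × 10^-19 J.
Apply f = E/h: f = 4.377 × 10^14 Hz.
Converting to THz: f = 437.7 THz ≈ 438 THz.

438 THz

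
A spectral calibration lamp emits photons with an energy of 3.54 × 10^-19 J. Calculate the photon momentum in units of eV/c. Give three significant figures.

Use c = 2.99792458 × 10^8 m/s, 1 eV = 1.602176634 × 10^-19 J.
The photon relation is p = E/c, giving p = 1.181 × 10^-27 kg·m/s.
Converting to eV/c: p = 2.209 eV/c ≈ 2.21 eV/c.

2.21 eV/c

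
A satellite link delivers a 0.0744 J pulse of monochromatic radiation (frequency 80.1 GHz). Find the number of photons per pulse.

Per-photon energy: E = 5.307e-23 J (from frequency = 80.1 GHz).
N = E_total / E_photon = 0.0744 J / 5.307e-23 J = 1.40e21.

1.40e21 photons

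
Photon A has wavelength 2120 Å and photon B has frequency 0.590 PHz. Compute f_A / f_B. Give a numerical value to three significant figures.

f_A = 1.414·10^15 Hz (from wavelength = 2120 Å, via f = c/λ).
f_B = 5.900·10^14 Hz (from frequency = 0.590 PHz, via f given directly).
Ratio = 1.414·10^15 / 5.900·10^14 = 2.40.

2.40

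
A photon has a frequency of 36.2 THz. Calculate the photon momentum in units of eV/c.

0.150 eV/c

Convert to SI: f = 36.2 THz = 3.62 × 10^13 Hz.
Since p = hf/c for a photon, p = 8.001 × 10^-29 kg·m/s.
Converting to eV/c: p = 0.1497 eV/c ≈ 0.150 eV/c.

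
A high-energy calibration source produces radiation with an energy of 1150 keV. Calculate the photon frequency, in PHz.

Take h = 6.62607015 × 10^-34 J·s, 1 eV = 1.602176634 × 10^-19 J.
Convert to SI: E = 1150 keV = 1.8425 × 10^-13 J.
For a photon f = E/h, so f = 2.781 × 10^20 Hz.
Converting to PHz: f = 278100 PHz ≈ 2.78 × 10^5 PHz.

2.78 × 10^5 PHz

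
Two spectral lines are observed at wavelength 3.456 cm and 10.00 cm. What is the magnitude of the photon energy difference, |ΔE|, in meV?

0.0235 meV

Using E = hc/λ: E₁ = 5.7478 × 10^-24 J, E₂ = 1.9864 × 10^-24 J.
|ΔE| = |5.7478 × 10^-24 − 1.9864 × 10^-24| = 3.76 × 10^-24 J = 0.0235 meV.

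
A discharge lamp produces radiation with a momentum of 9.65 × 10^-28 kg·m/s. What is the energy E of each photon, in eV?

For a photon E = pc, so E = 2.893 × 10^-19 J.
Converting to eV: E = 1.806 eV ≈ 1.81 eV.

1.81 eV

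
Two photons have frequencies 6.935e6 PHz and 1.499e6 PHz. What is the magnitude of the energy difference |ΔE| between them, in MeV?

Using E = hf: E₁ = 4.5952e-12 J, E₂ = 9.9325e-13 J.
|ΔE| = |4.5952e-12 − 9.9325e-13| = 3.60e-12 J = 22.5 MeV.

22.5 MeV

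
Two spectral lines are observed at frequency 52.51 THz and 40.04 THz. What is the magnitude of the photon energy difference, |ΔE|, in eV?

0.0516 eV

Using E = hf: E₁ = 3.4793 × 10^-20 J, E₂ = 2.6531 × 10^-20 J.
|ΔE| = |3.4793 × 10^-20 − 2.6531 × 10^-20| = 8.26 × 10^-21 J = 0.0516 eV.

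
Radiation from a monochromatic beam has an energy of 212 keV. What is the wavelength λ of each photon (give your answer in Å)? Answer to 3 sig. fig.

0.0585 Å

In SI units: E = 212 keV = 3.3966e-14 J.
Since λ = hc/E for a photon, λ = 5.848e-12 m.
Converting to Å: λ = 0.05848 Å ≈ 0.0585 Å.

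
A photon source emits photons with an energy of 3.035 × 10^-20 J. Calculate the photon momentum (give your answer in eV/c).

Apply p = E/c: p = 1.012 × 10^-28 kg·m/s.
Converting to eV/c: p = 0.1894 eV/c ≈ 0.189 eV/c.

0.189 eV/c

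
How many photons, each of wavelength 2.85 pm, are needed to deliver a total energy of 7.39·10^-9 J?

Per-photon energy: E = 6.970·10^-14 J (from wavelength = 2.85 pm).
N = E_total / E_photon = 7.39·10^-9 J / 6.970·10^-14 J = 1.06·10^5.

1.06·10^5 photons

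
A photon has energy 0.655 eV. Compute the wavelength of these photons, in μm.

1.89 μm

In SI units: E = 0.655 eV = 1.0494e-19 J.
Since λ = hc/E for a photon, λ = 1.893e-6 m.
Converting to μm: λ = 1.893 μm ≈ 1.89 μm.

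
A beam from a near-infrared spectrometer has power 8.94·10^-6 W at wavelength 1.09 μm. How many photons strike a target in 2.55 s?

Total energy: E_total = P·t = 8.94·10^-6 × 2.55 = 2.280·10^-5 J.
Per-photon energy: E = 1.822·10^-19 J.
N = E_total / E_photon = 1.25·10^14.

1.25·10^14 photons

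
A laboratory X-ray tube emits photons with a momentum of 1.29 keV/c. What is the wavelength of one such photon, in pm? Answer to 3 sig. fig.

First convert: p = 1.29 keV/c = 6.8941 × 10^-25 kg·m/s.
For a photon λ = h/p, so λ = 9.611 × 10^-10 m.
Converting to pm: λ = 961.1 pm ≈ 961 pm.

961 pm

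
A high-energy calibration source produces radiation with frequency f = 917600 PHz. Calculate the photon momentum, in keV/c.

(h = 6.62607015e-34 J·s, c = 2.99792458e8 m/s, 1 eV = 1.602176634e-19 J.)
First convert: f = 917600 PHz = 9.176e20 Hz.
For a photon p = hf/c, so p = 2.028e-21 kg·m/s.
Converting to keV/c: p = 3795 keV/c ≈ 3790 keV/c.

3790 keV/c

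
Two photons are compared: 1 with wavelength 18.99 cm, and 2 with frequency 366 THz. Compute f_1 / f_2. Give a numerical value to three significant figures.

4.31 × 10^-6

f_1 = 1.579 × 10^9 Hz (from wavelength = 18.99 cm, via f = c/λ).
f_2 = 3.660 × 10^14 Hz (from frequency = 366 THz, via f given directly).
Ratio = 1.579 × 10^9 / 3.660 × 10^14 = 4.31 × 10^-6.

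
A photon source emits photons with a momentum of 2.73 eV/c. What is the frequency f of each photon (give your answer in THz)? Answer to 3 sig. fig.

660 THz

In SI units: p = 2.73 eV/c = 1.4590e-27 kg·m/s.
The photon relation is f = pc/h, giving f = 6.601e14 Hz.
Converting to THz: f = 660.1 THz ≈ 660 THz.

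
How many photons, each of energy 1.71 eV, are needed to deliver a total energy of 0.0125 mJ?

Per-photon energy: E = 2.740e-19 J (from energy = 1.71 eV).
N = E_total / E_photon = 1.25e-5 J / 2.740e-19 J = 4.56e13.

4.56e13 photons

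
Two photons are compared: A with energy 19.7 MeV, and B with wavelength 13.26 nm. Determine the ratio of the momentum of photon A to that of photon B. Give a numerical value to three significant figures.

p_A = 1.053 × 10^-20 kg·m/s (from energy = 19.7 MeV, via p = E/c).
p_B = 4.997 × 10^-26 kg·m/s (from wavelength = 13.26 nm, via p = h/λ).
Ratio = 1.053 × 10^-20 / 4.997 × 10^-26 = 2.11 × 10^5.

2.11 × 10^5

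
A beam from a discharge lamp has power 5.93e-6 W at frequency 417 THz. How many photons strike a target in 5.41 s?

1.16e14 photons

Total energy: E_total = P·t = 5.93e-6 × 5.41 = 3.208e-5 J.
Per-photon energy: E = 2.763e-19 J.
N = E_total / E_photon = 1.16e14.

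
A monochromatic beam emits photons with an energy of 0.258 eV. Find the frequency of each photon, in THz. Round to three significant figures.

62.4 THz

In SI units: E = 0.258 eV = 4.1336 × 10^-20 J.
Apply f = E/h: f = 6.238 × 10^13 Hz.
Converting to THz: f = 62.38 THz ≈ 62.4 THz.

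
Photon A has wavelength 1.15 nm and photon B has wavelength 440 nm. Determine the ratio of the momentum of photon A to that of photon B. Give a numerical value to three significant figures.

383

p_A = 5.762e-25 kg·m/s (from wavelength = 1.15 nm, via p = h/λ).
p_B = 1.506e-27 kg·m/s (from wavelength = 440 nm, via p = h/λ).
Ratio = 5.762e-25 / 1.506e-27 = 383.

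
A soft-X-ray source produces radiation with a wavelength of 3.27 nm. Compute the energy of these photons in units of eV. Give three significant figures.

379 eV

Take h = 6.62607015e-34 J·s, c = 2.99792458e8 m/s, 1 eV = 1.602176634e-19 J.
Convert to SI: λ = 3.27 nm = 3.27e-9 m.
The photon relation is E = hc/λ, giving E = 6.075e-17 J.
Converting to eV: E = 379.2 eV ≈ 379 eV.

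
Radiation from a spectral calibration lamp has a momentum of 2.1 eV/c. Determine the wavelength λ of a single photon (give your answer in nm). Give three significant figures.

590 nm

First convert: p = 2.1 eV/c = 1.1223e-27 kg·m/s.
Apply λ = h/p: λ = 5.904e-7 m.
Converting to nm: λ = 590.4 nm ≈ 590 nm.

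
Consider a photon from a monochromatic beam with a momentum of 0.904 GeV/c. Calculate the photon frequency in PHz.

First convert: p = 0.904 GeV/c = 4.8312 × 10^-19 kg·m/s.
Apply f = pc/h: f = 2.186 × 10^23 Hz.
Converting to PHz: f = 2.186 × 10^8 PHz ≈ 2.19 × 10^8 PHz.

2.19 × 10^8 PHz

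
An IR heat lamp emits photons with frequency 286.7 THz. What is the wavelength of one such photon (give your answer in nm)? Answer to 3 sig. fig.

Use c = 2.99792458e8 m/s.
First convert: f = 286.7 THz = 2.867e14 Hz.
Since λ = c/f for a photon, λ = 1.046e-6 m.
Converting to nm: λ = 1046 nm ≈ 1050 nm.

1050 nm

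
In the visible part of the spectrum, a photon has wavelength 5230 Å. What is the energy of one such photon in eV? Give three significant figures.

2.37 eV

(h = 6.62607015e-34 J·s, c = 2.99792458e8 m/s, 1 eV = 1.602176634e-19 J.)
In SI units: λ = 5230 Å = 5.23e-7 m.
For a photon E = hc/λ, so E = 3.798e-19 J.
Converting to eV: E = 2.371 eV ≈ 2.37 eV.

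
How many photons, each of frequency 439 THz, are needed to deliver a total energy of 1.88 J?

6.46e18 photons

Per-photon energy: E = 2.909e-19 J (from frequency = 439 THz).
N = E_total / E_photon = 1.88 J / 2.909e-19 J = 6.46e18.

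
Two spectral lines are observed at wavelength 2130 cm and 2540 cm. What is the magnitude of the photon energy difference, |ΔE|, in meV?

Using E = hc/λ: E₁ = 9.326e-27 J, E₂ = 7.821e-27 J.
|ΔE| = |9.326e-27 − 7.821e-27| = 1.51e-27 J = 9.40e-6 meV.

9.40e-6 meV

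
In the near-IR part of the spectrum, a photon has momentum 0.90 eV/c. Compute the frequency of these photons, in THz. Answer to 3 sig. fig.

218 THz

Take h = 6.62607015e-34 J·s, c = 2.99792458e8 m/s, 1 eV = 1.602176634e-19 J.
First convert: p = 0.90 eV/c = 4.8099e-28 kg·m/s.
The photon relation is f = pc/h, giving f = 2.176e14 Hz.
Converting to THz: f = 217.6 THz ≈ 218 THz.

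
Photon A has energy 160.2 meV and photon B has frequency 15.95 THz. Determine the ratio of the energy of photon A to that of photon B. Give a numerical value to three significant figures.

2.43

E_A = 2.567e-20 J (from energy = 160.2 meV, via E given directly).
E_B = 1.057e-20 J (from frequency = 15.95 THz, via E = hf).
Ratio = 2.567e-20 / 1.057e-20 = 2.43.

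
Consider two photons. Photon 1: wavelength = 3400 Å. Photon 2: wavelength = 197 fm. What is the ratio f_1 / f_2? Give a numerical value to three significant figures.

5.79e-7

f_1 = 8.817e14 Hz (from wavelength = 3400 Å, via f = c/λ).
f_2 = 1.522e21 Hz (from wavelength = 197 fm, via f = c/λ).
Ratio = 8.817e14 / 1.522e21 = 5.79e-7.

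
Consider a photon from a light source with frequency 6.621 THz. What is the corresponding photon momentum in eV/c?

Convert to SI: f = 6.621 THz = 6.621e12 Hz.
Since p = hf/c for a photon, p = 1.463e-29 kg·m/s.
Converting to eV/c: p = 0.02738 eV/c ≈ 0.0274 eV/c.

0.0274 eV/c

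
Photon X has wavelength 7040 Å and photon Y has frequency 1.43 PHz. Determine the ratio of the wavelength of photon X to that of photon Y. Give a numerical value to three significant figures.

λ_X = 7.040 × 10^-7 m (from wavelength = 7040 Å, via λ given directly).
λ_Y = 2.096 × 10^-7 m (from frequency = 1.43 PHz, via λ = c/f).
Ratio = 7.040 × 10^-7 / 2.096 × 10^-7 = 3.36.

3.36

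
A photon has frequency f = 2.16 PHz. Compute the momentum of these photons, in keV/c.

In SI units: f = 2.16 PHz = 2.16e15 Hz.
Apply p = hf/c: p = 4.774e-27 kg·m/s.
Converting to keV/c: p = 0.008933 keV/c ≈ 8.93e-3 keV/c.

8.93e-3 keV/c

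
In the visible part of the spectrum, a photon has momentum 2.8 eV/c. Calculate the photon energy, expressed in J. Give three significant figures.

4.49e-19 J

(c = 2.99792458e8 m/s, 1 eV = 1.602176634e-19 J.)
In SI units: p = 2.8 eV/c = 1.4964e-27 kg·m/s.
The photon relation is E = pc, giving E = 4.486e-19 J.
So E ≈ 4.49e-19 J.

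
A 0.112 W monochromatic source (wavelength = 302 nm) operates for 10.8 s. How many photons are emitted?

Total energy: E_total = P·t = 0.112 × 10.8 = 1.210 J.
Per-photon energy: E = 6.578e-19 J.
N = E_total / E_photon = 1.84e18.

1.84e18 photons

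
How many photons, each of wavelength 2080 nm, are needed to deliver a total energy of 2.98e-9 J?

3.12e10 photons

Per-photon energy: E = 9.550e-20 J (from wavelength = 2080 nm).
N = E_total / E_photon = 2.98e-9 J / 9.550e-20 J = 3.12e10.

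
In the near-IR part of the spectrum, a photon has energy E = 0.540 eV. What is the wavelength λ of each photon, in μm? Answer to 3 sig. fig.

2.30 μm

(h = 6.62607015 × 10^-34 J·s, c = 2.99792458 × 10^8 m/s, 1 eV = 1.602176634 × 10^-19 J.)
In SI units: E = 0.540 eV = 8.6518 × 10^-20 J.
Apply λ = hc/E: λ = 2.296 × 10^-6 m.
Converting to μm: λ = 2.296 μm ≈ 2.30 μm.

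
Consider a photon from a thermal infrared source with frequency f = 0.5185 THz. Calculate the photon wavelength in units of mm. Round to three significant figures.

In SI units: f = 0.5185 THz = 5.185e11 Hz.
For a photon λ = c/f, so λ = 5.782e-4 m.
Converting to mm: λ = 0.5782 mm ≈ 0.578 mm.

0.578 mm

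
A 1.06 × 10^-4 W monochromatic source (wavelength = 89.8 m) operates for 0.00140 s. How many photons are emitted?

Total energy: E_total = P·t = 1.06 × 10^-4 × 0.00140 = 1.484 × 10^-7 J.
Per-photon energy: E = 2.212 × 10^-27 J.
N = E_total / E_photon = 6.71 × 10^19.

6.71 × 10^19 photons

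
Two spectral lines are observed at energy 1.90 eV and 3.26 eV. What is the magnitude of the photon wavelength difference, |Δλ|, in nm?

Using λ = hc/E: λ₁ = 6.525·10^-7 m, λ₂ = 3.803·10^-7 m.
|Δλ| = |6.525·10^-7 − 3.803·10^-7| = 2.72·10^-7 m = 272 nm.

272 nm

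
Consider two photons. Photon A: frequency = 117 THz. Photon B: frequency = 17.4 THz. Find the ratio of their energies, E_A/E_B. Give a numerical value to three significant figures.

6.72

E_A = 7.753 × 10^-20 J (from frequency = 117 THz, via E = hf).
E_B = 1.153 × 10^-20 J (from frequency = 17.4 THz, via E = hf).
Ratio = 7.753 × 10^-20 / 1.153 × 10^-20 = 6.72.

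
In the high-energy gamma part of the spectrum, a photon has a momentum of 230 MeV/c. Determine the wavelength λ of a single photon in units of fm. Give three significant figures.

5.39 fm

In SI units: p = 230 MeV/c = 1.2292·10^-19 kg·m/s.
Since λ = h/p for a photon, λ = 5.391·10^-15 m.
Converting to fm: λ = 5.391 fm ≈ 5.39 fm.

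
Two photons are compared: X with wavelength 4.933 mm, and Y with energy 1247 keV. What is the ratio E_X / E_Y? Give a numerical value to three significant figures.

2.02e-10

E_X = 4.027e-23 J (from wavelength = 4.933 mm, via E = hc/λ).
E_Y = 1.998e-13 J (from energy = 1247 keV, via E given directly).
Ratio = 4.027e-23 / 1.998e-13 = 2.02e-10.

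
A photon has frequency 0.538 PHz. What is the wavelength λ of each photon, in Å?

5570 Å

Convert to SI: f = 0.538 PHz = 5.38 × 10^14 Hz.
The photon relation is λ = c/f, giving λ = 5.572 × 10^-7 m.
Converting to Å: λ = 5572 Å ≈ 5570 Å.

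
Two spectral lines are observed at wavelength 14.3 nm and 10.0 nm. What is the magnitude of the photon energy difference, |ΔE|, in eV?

37.3 eV

Using E = hc/λ: E₁ = 1.389 × 10^-17 J, E₂ = 1.986 × 10^-17 J.
|ΔE| = |1.389 × 10^-17 − 1.986 × 10^-17| = 5.97 × 10^-18 J = 37.3 eV.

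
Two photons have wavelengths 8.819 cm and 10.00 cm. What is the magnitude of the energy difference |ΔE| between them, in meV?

1.66·10^-3 meV

Using E = hc/λ: E₁ = 2.2525·10^-24 J, E₂ = 1.9864·10^-24 J.
|ΔE| = |2.2525·10^-24 − 1.9864·10^-24| = 2.66·10^-25 J = 1.66·10^-3 meV.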